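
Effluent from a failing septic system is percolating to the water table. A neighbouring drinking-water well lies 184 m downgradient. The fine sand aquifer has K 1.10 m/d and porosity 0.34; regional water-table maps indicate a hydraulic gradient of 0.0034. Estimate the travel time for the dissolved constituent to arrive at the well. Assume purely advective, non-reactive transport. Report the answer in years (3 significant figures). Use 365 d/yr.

q = Ki = 1.10 × 0.0034 = 0.003740 m/d
Seepage velocity v = q / n = 0.003740 / 0.34 = 0.01100 m/d
t = L / v = 184 / 0.01100 = 16730 d
   = 16730 / 365 = 45.8 yr

45.8 years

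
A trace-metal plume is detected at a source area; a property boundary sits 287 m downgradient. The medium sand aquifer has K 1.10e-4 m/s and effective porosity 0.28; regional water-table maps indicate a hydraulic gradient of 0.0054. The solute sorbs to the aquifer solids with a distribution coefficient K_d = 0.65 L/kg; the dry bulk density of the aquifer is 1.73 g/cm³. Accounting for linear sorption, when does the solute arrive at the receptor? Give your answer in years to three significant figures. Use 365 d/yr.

21.5 years

K = 1.10e-4 m/s × 86400 s/d = 9.504 m/d
Specific discharge q = 9.504 × 0.0054 = 0.05132 m/d
Average linear velocity = 0.05132 / 0.28 = 0.1833 m/d
Retardation R = 1 + ρ_b·K_d/n = 1 + 1.73×0.65/0.28 = 5.016
Contaminant velocity v_c = v/R = 0.1833/5.016 = 0.03654 m/d
t = L/v_c = 287/0.03654 = 7854 d
   = 7854/365 = 21.5 yr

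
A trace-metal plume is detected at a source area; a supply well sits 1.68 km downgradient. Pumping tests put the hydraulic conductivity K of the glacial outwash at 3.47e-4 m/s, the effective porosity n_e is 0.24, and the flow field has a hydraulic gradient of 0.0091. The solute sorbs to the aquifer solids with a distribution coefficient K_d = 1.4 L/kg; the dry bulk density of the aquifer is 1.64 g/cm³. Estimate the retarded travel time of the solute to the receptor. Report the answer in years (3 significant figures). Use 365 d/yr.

K = 3.47e-4 m/s × 86400 s/d = 29.98 m/d
Specific discharge q = 29.98 × 0.0091 = 0.2728 m/d
Average linear velocity = 0.2728 / 0.24 = 1.137 m/d
Retardation R = 1 + ρ_b·K_d/n = 1 + 1.64×1.4/0.24 = 10.57
Contaminant velocity v_c = v/R = 1.137/10.57 = 0.1076 m/d
L = 1.68 km = 1680 m
t = L/v_c = 1680/0.1076 = 15620 d
   = 15620/365 = 42.8 yr

42.8 years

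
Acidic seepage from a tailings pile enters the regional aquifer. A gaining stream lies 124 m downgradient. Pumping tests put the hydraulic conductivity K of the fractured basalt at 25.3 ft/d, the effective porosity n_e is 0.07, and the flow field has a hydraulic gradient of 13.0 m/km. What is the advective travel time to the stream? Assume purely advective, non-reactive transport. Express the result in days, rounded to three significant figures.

K = 25.3 ft/d × 0.3048 = 7.711 m/d
Specific discharge q = 7.711 × 0.013 = 0.1002 m/d
Average linear velocity = 0.1002 / 0.07 = 1.432 m/d
t = L / v = 124 / 1.432 = 86.58 d

86.6 days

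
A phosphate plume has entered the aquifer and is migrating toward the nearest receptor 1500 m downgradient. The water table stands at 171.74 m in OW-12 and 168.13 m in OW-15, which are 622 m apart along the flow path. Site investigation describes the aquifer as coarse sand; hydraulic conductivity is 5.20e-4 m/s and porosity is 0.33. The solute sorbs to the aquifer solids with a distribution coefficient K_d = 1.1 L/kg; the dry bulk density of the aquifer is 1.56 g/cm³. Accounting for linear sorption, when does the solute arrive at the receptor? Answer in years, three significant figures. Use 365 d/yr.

Hydraulic gradient i = (171.74 − 168.13) / 622 = 3.61 / 622 = 0.005804
K = 5.20e-4 m/s × 86400 s/d = 44.93 m/d
Specific discharge q = 44.93 × 0.005804 = 0.2608 m/d
Average linear velocity = 0.2608 / 0.33 = 0.7902 m/d
Retardation R = 1 + ρ_b·K_d/n = 1 + 1.56×1.1/0.33 = 6.200
Contaminant velocity v_c = v/R = 0.7902/6.200 = 0.1274 m/d
t = L/v_c = 1500/0.1274 = 11770 d
   = 11770/365 = 32.2 yr

32.2 years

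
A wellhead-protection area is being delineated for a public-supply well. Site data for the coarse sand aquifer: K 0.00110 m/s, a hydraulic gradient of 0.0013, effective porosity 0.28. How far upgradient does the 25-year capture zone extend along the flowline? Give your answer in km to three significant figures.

K = 0.00110 m/s × 86400 s/d = 95.04 m/d
Specific discharge q = 95.04 × 0.0013 = 0.1236 m/d
v_s = q/n_e = 0.1236/0.28 = 0.4413 m/d
T = 25 yr × 365 = 9125 d
L = v × T = 0.4413 × 9125 = 4026 m
   = 4.03 km

4.03 km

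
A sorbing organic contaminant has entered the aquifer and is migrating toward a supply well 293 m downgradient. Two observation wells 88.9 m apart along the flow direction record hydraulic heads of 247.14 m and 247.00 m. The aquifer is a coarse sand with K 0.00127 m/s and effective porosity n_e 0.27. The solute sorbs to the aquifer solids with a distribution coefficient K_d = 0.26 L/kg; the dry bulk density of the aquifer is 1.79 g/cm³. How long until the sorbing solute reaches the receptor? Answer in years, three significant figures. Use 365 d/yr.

Hydraulic gradient i = (247.14 − 247.00) / 88.9 = 0.14 / 88.9 = 0.001575
K = 0.00127 m/s × 86400 s/d = 109.7 m/d
Specific discharge q = 109.7 × 0.001575 = 0.1728 m/d
Seepage velocity v = q / n = 0.1728 / 0.27 = 0.6400 m/d
Retardation R = 1 + ρ_b·K_d/n = 1 + 1.79×0.26/0.27 = 2.724
Contaminant velocity v_c = v/R = 0.6400/2.724 = 0.2350 m/d
t = L/v_c = 293/0.2350 = 1247 d
   = 1247/365 = 3.42 yr

3.42 years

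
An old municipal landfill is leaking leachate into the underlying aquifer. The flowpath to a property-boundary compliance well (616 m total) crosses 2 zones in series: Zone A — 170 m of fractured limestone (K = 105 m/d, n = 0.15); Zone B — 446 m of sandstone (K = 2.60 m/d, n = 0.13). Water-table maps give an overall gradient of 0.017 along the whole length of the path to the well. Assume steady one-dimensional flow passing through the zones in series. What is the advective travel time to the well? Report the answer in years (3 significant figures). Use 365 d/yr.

Steady 1-D flow in series ⇒ the Darcy flux q is identical in every zone and the zone head losses add (resistances L/K in series).
Σ(L/K) = 170/105 + 446/2.60 = 1.619 + 171.5 = 173.2 d
K_eq = L_total / Σ(L/K) = 616 / 173.2 = 3.557 m/d
q = K_eq · i = 3.557 × 0.017 = 0.06048 m/d (same in every zone)
Zone A: v = q/n = 0.06048/0.15 = 0.4032 m/d → t_A = 170/0.4032 = 421.6 d
Zone B: v = q/n = 0.06048/0.13 = 0.4652 m/d → t_B = 446/0.4652 = 958.7 d
Total t = 421.6 + 958.7 = 1380 d
   = 1380 / 365 = 3.78 yr

3.78 years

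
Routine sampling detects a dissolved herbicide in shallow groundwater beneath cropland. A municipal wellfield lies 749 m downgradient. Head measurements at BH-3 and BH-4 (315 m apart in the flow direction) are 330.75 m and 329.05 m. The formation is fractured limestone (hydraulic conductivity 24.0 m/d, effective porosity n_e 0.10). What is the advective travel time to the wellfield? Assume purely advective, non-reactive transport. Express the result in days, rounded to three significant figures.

578 days

Hydraulic gradient i = (330.75 − 329.05) / 315 = 1.70 / 315 = 0.005397
Specific discharge q = 24.0 × 0.005397 = 0.1295 m/d
v = Ki/n = 24.0·0.005397/0.10 = 1.295 m/d
t = L / v = 749 / 1.295 = 578.3 d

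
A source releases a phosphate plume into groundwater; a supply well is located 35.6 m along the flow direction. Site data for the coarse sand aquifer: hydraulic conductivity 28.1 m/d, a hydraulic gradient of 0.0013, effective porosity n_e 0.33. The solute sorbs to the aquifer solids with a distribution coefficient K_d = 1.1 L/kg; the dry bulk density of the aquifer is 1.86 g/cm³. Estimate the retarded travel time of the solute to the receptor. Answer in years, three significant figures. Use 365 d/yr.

q = Ki = 28.1 × 0.0013 = 0.03653 m/d
v = Ki/n = 28.1·0.0013/0.33 = 0.1107 m/d
Retardation R = 1 + ρ_b·K_d/n = 1 + 1.86×1.1/0.33 = 7.200
Contaminant velocity v_c = v/R = 0.1107/7.200 = 0.01537 m/d
t = L/v_c = 35.6/0.01537 = 2316 d
   = 2316/365 = 6.34 yr

6.34 years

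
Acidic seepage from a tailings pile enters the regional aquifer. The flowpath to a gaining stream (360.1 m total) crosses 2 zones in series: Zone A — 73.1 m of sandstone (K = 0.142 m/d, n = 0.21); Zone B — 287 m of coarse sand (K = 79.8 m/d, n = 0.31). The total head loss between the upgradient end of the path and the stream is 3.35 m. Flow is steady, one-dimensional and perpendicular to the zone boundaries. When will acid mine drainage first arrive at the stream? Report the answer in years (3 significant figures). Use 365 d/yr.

44.2 years

Steady 1-D flow in series ⇒ the Darcy flux q is identical in every zone and the zone head losses add (resistances L/K in series).
Σ(L/K) = 73.1/0.142 + 287/79.8 = 514.8 + 3.596 = 518.4 d
q = ΔH / Σ(L/K) = 3.35 / 518.4 = 0.006462 m/d (same in every zone)
Zone A: v = q/n = 0.006462/0.21 = 0.03077 m/d → t_A = 73.1/0.03077 = 2375 d
Zone B: v = q/n = 0.006462/0.31 = 0.02085 m/d → t_B = 287/0.02085 = 13770 d
Total t = 2375 + 13770 = 16140 d
   = 16140 / 365 = 44.2 yr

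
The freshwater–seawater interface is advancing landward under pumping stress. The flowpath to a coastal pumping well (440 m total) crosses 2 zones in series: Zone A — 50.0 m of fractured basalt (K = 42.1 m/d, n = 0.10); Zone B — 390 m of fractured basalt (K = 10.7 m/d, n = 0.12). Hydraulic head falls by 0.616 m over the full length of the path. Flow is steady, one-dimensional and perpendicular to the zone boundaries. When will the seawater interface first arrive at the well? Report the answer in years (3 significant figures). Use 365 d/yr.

Steady 1-D flow in series ⇒ the Darcy flux q is identical in every zone and the zone head losses add (resistances L/K in series).
Σ(L/K) = 50.0/42.1 + 390/10.7 = 1.188 + 36.45 = 37.64 d
q = ΔH / Σ(L/K) = 0.616 / 37.64 = 0.01637 m/d (same in every zone)
Zone A: v = q/n = 0.01637/0.10 = 0.1637 m/d → t_A = 50.0/0.1637 = 305.5 d
Zone B: v = q/n = 0.01637/0.12 = 0.1364 m/d → t_B = 390/0.1364 = 2859 d
Total t = 305.5 + 2859 = 3165 d
   = 3165 / 365 = 8.67 yr

8.67 years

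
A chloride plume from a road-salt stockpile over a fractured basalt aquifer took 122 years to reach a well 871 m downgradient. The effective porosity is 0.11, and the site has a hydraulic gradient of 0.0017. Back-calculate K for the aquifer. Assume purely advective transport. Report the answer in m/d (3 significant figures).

t = 122 years = 44530 d
v = L / t = 871 / 44530 = 0.01956 m/d
K = v · n / i = 0.01956 × 0.11 / 0.0017 = 1.27 m/d

1.27 m/d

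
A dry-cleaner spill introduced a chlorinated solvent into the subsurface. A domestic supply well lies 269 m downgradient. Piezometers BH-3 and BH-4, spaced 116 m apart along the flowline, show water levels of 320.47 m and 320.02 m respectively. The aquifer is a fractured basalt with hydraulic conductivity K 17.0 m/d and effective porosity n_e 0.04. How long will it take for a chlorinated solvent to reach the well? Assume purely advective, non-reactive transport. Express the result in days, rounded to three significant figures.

163 days

Hydraulic gradient i = (320.47 − 320.02) / 116 = 0.45 / 116 = 0.003879
Darcy flux q = K·i = 17.0 × 0.003879 = 0.06595 m/d
Average linear velocity = 0.06595 / 0.04 = 1.649 m/d
t = L / v = 269 / 1.649 = 163.2 d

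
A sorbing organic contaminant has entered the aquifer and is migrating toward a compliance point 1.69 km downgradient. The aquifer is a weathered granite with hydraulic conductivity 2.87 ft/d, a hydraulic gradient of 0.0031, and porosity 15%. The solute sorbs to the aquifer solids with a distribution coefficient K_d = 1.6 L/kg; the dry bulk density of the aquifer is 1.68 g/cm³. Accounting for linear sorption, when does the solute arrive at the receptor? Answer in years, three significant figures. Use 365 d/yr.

4850 years

K = 2.87 ft/d × 0.3048 = 0.8748 m/d
Specific discharge q = 0.8748 × 0.0031 = 0.002712 m/d
v = Ki/n = 0.8748·0.0031/0.15 = 0.01808 m/d
Retardation R = 1 + ρ_b·K_d/n = 1 + 1.68×1.6/0.15 = 18.92
Contaminant velocity v_c = v/R = 0.01808/18.92 = 9.555e-4 m/d
L = 1.69 km = 1690 m
t = L/v_c = 1690/9.555e-4 = 1.769e6 d
   = 1.769e6/365 = 4850 yr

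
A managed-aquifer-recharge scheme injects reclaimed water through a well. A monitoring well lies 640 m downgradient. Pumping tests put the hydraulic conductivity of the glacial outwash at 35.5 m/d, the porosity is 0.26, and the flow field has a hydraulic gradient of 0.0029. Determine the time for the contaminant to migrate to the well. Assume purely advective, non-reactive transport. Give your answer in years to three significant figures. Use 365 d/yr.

Darcy flux q = K·i = 35.5 × 0.0029 = 0.1029 m/d
Seepage velocity v = q / n = 0.1029 / 0.26 = 0.3960 m/d
t = L / v = 640 / 0.3960 = 1616 d
   = 1616 / 365 = 4.43 yr

4.43 years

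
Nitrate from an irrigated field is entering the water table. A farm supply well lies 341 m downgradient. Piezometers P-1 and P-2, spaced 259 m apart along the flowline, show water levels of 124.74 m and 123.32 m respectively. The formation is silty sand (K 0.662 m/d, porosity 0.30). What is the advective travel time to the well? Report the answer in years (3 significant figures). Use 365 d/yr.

77.2 years

Hydraulic gradient i = (124.74 − 123.32) / 259 = 1.42 / 259 = 0.005483
Darcy flux q = K·i = 0.662 × 0.005483 = 0.003629 m/d
Seepage velocity v = q / n = 0.003629 / 0.30 = 0.01210 m/d
t = L / v = 341 / 0.01210 = 28190 d
   = 28190 / 365 = 77.2 yr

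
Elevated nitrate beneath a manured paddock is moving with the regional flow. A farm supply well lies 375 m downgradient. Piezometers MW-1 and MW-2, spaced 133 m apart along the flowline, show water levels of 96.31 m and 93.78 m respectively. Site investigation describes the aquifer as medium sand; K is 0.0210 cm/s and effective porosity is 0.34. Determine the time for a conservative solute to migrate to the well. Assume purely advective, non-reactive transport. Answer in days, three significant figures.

Hydraulic gradient i = (96.31 − 93.78) / 133 = 2.53 / 133 = 0.01902
K = 0.0210 cm/s × 864 = 18.14 m/d
Darcy flux q = K·i = 18.14 × 0.01902 = 0.3451 m/d
v = Ki/n = 18.14·0.01902/0.34 = 1.015 m/d
t = L / v = 375 / 1.015 = 369.4 d

369 days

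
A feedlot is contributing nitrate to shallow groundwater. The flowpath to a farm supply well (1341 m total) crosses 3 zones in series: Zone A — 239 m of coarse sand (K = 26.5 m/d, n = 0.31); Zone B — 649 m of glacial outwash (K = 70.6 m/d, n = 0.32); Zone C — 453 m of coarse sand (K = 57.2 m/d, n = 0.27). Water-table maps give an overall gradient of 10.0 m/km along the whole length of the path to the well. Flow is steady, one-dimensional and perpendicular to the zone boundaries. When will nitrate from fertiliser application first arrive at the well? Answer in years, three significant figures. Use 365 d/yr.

2.16 years

Steady 1-D flow in series ⇒ the Darcy flux q is identical in every zone and the zone head losses add (resistances L/K in series).
Σ(L/K) = 239/26.5 + 649/70.6 + 453/57.2 = 9.019 + 9.193 + 7.920 = 26.13 d
K_eq = L_total / Σ(L/K) = 1341 / 26.13 = 51.32 m/d
q = K_eq · i = 51.32 × 0.010 = 0.5132 m/d (same in every zone)
Zone A: v = q/n = 0.5132/0.31 = 1.655 m/d → t_A = 239/1.655 = 144.4 d
Zone B: v = q/n = 0.5132/0.32 = 1.604 m/d → t_B = 649/1.604 = 404.7 d
Zone C: v = q/n = 0.5132/0.27 = 1.901 m/d → t_C = 453/1.901 = 238.3 d
Total t = 144.4 + 404.7 + 238.3 = 787.4 d
   = 787.4 / 365 = 2.16 yr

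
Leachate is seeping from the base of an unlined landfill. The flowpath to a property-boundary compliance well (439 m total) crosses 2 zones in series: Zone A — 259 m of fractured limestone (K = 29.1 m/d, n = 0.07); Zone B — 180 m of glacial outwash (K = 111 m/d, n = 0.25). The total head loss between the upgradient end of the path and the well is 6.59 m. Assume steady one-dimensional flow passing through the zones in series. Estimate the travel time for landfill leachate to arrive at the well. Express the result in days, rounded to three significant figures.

101 days

Steady 1-D flow in series ⇒ the Darcy flux q is identical in every zone and the zone head losses add (resistances L/K in series).
Σ(L/K) = 259/29.1 + 180/111 = 8.900 + 1.622 = 10.52 d
q = ΔH / Σ(L/K) = 6.59 / 10.52 = 0.6263 m/d (same in every zone)
Zone A: v = q/n = 0.6263/0.07 = 8.947 m/d → t_A = 259/8.947 = 28.95 d
Zone B: v = q/n = 0.6263/0.25 = 2.505 m/d → t_B = 180/2.505 = 71.85 d
Total t = 28.95 + 71.85 = 100.8 d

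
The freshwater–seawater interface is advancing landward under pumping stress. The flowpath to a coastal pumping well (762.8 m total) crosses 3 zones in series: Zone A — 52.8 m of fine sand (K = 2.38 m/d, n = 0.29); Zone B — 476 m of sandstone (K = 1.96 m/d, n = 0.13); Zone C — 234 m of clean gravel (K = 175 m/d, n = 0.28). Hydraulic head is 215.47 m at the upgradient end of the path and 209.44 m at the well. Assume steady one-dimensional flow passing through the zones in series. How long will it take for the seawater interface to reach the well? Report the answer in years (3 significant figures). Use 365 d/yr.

Total head drop ΔH = 215.47 − 209.44 = 6.03 m
Continuity: the same q passes through each zone, so ΔH = q·Σ(L_j/K_j) — the zones act as resistances in series.
Σ(L/K) = 52.8/2.38 + 476/1.96 + 234/175 = 22.18 + 242.9 + 1.337 = 266.4 d
q = ΔH / Σ(L/K) = 6.03 / 266.4 = 0.02264 m/d (same in every zone)
Zone A: v = q/n = 0.02264/0.29 = 0.07806 m/d → t_A = 52.8/0.07806 = 676.4 d
Zone B: v = q/n = 0.02264/0.13 = 0.1741 m/d → t_B = 476/0.1741 = 2734 d
Zone C: v = q/n = 0.02264/0.28 = 0.08085 m/d → t_C = 234/0.08085 = 2894 d
Total t = 676.4 + 2734 + 2894 = 6304 d
   = 6304 / 365 = 17.3 yr

17.3 years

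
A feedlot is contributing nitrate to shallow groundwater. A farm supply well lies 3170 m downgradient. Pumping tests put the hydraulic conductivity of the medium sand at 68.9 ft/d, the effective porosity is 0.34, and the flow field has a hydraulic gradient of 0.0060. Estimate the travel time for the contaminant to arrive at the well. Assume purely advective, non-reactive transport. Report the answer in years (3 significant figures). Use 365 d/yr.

23.4 years

K = 68.9 ft/d × 0.3048 = 21.00 m/d
q = Ki = 21.00 × 0.0060 = 0.1260 m/d
v_s = q/n_e = 0.1260/0.34 = 0.3706 m/d
t = L / v = 3170 / 0.3706 = 8554 d
   = 8554 / 365 = 23.4 yr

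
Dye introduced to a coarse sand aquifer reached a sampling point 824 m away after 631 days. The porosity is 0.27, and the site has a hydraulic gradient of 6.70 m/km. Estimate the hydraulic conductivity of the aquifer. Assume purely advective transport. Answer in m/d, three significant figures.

v = L / t = 824 / 631 = 1.306 m/d
K = v · n / i = 1.306 × 0.27 / 0.0067 = 52.6 m/d

52.6 m/d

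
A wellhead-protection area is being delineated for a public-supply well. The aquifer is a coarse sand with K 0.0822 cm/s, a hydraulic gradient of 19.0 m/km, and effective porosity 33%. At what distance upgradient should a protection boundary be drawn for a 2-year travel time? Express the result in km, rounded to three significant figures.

2.99 km

K = 0.0822 cm/s × 864 = 71.02 m/d
Specific discharge q = 71.02 × 0.019 = 1.349 m/d
Seepage velocity v = q / n = 1.349 / 0.33 = 4.089 m/d
T = 2 yr × 365 = 730 d
L = v × T = 4.089 × 730 = 2985 m
   = 2.99 km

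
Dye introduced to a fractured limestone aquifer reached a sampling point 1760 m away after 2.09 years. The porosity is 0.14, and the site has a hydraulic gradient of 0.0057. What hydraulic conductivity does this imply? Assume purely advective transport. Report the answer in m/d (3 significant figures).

56.7 m/d

t = 2.09 years = 762.8 d
v = L / t = 1760 / 762.8 = 2.307 m/d
K = v · n / i = 2.307 × 0.14 / 0.0057 = 56.7 m/d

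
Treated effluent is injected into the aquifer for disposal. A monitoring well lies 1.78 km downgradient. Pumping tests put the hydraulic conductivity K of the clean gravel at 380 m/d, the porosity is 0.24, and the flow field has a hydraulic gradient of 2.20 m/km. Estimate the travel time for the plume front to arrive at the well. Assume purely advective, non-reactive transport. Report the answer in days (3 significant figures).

511 days

Darcy flux q = K·i = 380 × 0.0022 = 0.8360 m/d
Seepage velocity v = q / n = 0.8360 / 0.24 = 3.483 m/d
L = 1.78 km = 1780 m
t = L / v = 1780 / 3.483 = 511.0 d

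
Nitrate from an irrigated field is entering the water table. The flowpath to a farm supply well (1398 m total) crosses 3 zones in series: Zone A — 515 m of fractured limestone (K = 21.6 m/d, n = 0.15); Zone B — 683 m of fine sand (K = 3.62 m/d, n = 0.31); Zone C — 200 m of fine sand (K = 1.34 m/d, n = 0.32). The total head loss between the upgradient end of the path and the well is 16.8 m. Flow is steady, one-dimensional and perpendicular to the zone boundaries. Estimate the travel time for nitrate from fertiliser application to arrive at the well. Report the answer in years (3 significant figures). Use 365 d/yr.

Steady 1-D flow in series ⇒ the Darcy flux q is identical in every zone and the zone head losses add (resistances L/K in series).
Σ(L/K) = 515/21.6 + 683/3.62 + 200/1.34 = 23.84 + 188.7 + 149.3 = 361.8 d
q = ΔH / Σ(L/K) = 16.8 / 361.8 = 0.04644 m/d (same in every zone)
Zone A: v = q/n = 0.04644/0.15 = 0.3096 m/d → t_A = 515/0.3096 = 1663 d
Zone B: v = q/n = 0.04644/0.31 = 0.1498 m/d → t_B = 683/0.1498 = 4559 d
Zone C: v = q/n = 0.04644/0.32 = 0.1451 m/d → t_C = 200/0.1451 = 1378 d
Total t = 1663 + 4559 + 1378 = 7601 d
   = 7601 / 365 = 20.8 yr

20.8 years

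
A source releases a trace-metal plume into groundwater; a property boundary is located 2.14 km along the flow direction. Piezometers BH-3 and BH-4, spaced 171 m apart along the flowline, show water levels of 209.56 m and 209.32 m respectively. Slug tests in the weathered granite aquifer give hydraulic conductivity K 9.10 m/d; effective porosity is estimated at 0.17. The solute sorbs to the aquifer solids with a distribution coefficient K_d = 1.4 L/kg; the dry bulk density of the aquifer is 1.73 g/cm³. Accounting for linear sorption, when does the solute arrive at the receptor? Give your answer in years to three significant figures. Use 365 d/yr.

1190 years

Hydraulic gradient i = (209.56 − 209.32) / 171 = 0.24 / 171 = 0.001404
q = Ki = 9.10 × 0.001404 = 0.01277 m/d
v = Ki/n = 9.10·0.001404/0.17 = 0.07513 m/d
Retardation R = 1 + ρ_b·K_d/n = 1 + 1.73×1.4/0.17 = 15.25
Contaminant velocity v_c = v/R = 0.07513/15.25 = 0.004927 m/d
L = 2.14 km = 2140 m
t = L/v_c = 2140/0.004927 = 434300 d
   = 434300/365 = 1190 yr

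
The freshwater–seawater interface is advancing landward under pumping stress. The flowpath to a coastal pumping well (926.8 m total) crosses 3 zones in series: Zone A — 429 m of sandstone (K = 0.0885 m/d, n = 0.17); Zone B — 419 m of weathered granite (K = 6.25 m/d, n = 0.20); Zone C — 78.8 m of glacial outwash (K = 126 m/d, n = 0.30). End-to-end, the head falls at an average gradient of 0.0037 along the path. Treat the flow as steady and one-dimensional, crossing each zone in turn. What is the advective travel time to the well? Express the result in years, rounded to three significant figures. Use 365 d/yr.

708 years

For zones in series the flux q is common to all zones; the equivalent conductivity is the harmonic (thickness-weighted) mean, K_eq = L_total / Σ(L_j/K_j).
Σ(L/K) = 429/0.0885 + 419/6.25 + 78.8/126 = 4847 + 67.04 + 0.6254 = 4915 d
K_eq = L_total / Σ(L/K) = 926.8 / 4915 = 0.1886 m/d
q = K_eq · i = 0.1886 × 0.0037 = 6.977e-4 m/d (same in every zone)
Zone A: v = q/n = 6.977e-4/0.17 = 0.004104 m/d → t_A = 429/0.004104 = 104500 d
Zone B: v = q/n = 6.977e-4/0.20 = 0.003488 m/d → t_B = 419/0.003488 = 120100 d
Zone C: v = q/n = 6.977e-4/0.30 = 0.002326 m/d → t_C = 78.8/0.002326 = 33880 d
Total t = 104500 + 120100 + 33880 = 258500 d
   = 258500 / 365 = 708 yr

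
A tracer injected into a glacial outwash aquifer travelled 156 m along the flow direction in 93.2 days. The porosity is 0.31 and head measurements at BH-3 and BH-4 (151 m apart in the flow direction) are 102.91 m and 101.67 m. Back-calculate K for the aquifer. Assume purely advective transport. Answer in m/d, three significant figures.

Hydraulic gradient i = (102.91 − 101.67) / 151 = 1.24 / 151 = 0.008212
v = L / t = 156 / 93.2 = 1.674 m/d
K = v · n / i = 1.674 × 0.31 / 0.008212 = 63.2 m/d

63.2 m/d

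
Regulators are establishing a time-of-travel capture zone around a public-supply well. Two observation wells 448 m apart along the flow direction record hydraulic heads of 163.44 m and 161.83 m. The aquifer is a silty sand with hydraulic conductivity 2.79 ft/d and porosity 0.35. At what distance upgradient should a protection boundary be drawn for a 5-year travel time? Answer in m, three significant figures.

Hydraulic gradient i = (163.44 − 161.83) / 448 = 1.61 / 448 = 0.003594
K = 2.79 ft/d × 0.3048 = 0.8504 m/d
Specific discharge q = 0.8504 × 0.003594 = 0.003056 m/d
Average linear velocity = 0.003056 / 0.35 = 0.008732 m/d
T = 5 yr × 365 = 1825 d
L = v × T = 0.008732 × 1825 = 15.94 m

15.9 m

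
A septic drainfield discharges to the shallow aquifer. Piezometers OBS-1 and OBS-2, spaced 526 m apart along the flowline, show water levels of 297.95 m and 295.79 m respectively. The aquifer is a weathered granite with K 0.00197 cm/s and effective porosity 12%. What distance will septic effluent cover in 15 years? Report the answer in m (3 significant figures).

319 m

Hydraulic gradient i = (297.95 − 295.79) / 526 = 2.16 / 526 = 0.004106
K = 0.00197 cm/s × 864 = 1.702 m/d
Darcy flux q = K·i = 1.702 × 0.004106 = 0.006990 m/d
v = Ki/n = 1.702·0.004106/0.12 = 0.05825 m/d
T = 15 yr × 365 = 5475 d
L = v × T = 0.05825 × 5475 = 318.9 m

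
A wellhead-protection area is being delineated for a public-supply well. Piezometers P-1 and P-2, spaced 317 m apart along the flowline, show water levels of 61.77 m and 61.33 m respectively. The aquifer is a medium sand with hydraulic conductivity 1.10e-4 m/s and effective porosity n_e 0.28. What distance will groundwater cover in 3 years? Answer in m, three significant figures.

51.6 m

Hydraulic gradient i = (61.77 − 61.33) / 317 = 0.44 / 317 = 0.001388
K = 1.10e-4 m/s × 86400 s/d = 9.504 m/d
q = Ki = 9.504 × 0.001388 = 0.01319 m/d
Seepage velocity v = q / n = 0.01319 / 0.28 = 0.04711 m/d
T = 3 yr × 365 = 1095 d
L = v × T = 0.04711 × 1095 = 51.59 m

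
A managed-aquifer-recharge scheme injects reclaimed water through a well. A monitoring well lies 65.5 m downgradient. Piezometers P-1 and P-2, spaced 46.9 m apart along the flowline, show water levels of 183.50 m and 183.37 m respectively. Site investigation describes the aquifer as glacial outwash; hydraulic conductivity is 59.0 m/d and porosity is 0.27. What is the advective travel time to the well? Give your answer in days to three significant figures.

Hydraulic gradient i = (183.50 − 183.37) / 46.9 = 0.13 / 46.9 = 0.002772
Specific discharge q = 59.0 × 0.002772 = 0.1635 m/d
v = Ki/n = 59.0·0.002772/0.27 = 0.6057 m/d
t = L / v = 65.5 / 0.6057 = 108.1 d

108 days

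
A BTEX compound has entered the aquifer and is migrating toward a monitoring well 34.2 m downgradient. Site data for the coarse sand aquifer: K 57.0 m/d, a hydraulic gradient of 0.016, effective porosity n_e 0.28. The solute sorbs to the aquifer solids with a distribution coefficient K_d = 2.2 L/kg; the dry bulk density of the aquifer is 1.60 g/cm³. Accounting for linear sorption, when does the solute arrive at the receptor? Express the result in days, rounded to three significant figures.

143 days

Darcy flux q = K·i = 57.0 × 0.016 = 0.9120 m/d
v = Ki/n = 57.0·0.016/0.28 = 3.257 m/d
Retardation R = 1 + ρ_b·K_d/n = 1 + 1.60×2.2/0.28 = 13.57
Contaminant velocity v_c = v/R = 3.257/13.57 = 0.2400 m/d
t = L/v_c = 34.2/0.2400 = 142.5 d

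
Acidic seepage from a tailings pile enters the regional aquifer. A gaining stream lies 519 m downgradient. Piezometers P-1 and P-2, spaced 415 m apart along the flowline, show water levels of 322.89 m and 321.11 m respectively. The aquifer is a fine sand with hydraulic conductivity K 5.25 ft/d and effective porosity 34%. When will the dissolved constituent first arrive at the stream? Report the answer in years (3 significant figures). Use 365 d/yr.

70.4 years

Hydraulic gradient i = (322.89 − 321.11) / 415 = 1.78 / 415 = 0.004289
K = 5.25 ft/d × 0.3048 = 1.600 m/d
Specific discharge q = 1.600 × 0.004289 = 0.006864 m/d
Average linear velocity = 0.006864 / 0.34 = 0.02019 m/d
t = L / v = 519 / 0.02019 = 25710 d
   = 25710 / 365 = 70.4 yr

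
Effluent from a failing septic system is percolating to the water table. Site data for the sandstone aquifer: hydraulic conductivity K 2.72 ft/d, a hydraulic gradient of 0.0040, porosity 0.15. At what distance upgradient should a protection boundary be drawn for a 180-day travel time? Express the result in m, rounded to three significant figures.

K = 2.72 ft/d × 0.3048 = 0.8291 m/d
Darcy flux q = K·i = 0.8291 × 0.0040 = 0.003316 m/d
v_s = q/n_e = 0.003316/0.15 = 0.02211 m/d
L = v × T = 0.02211 × 180 = 3.979 m

3.98 m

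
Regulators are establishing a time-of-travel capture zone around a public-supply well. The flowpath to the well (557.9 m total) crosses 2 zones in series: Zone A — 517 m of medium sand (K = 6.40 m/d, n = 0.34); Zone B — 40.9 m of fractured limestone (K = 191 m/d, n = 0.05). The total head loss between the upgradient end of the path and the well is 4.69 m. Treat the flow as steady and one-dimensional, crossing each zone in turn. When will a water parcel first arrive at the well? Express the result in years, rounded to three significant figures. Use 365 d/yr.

Steady 1-D flow in series ⇒ the Darcy flux q is identical in every zone and the zone head losses add (resistances L/K in series).
Σ(L/K) = 517/6.40 + 40.9/191 = 80.78 + 0.2141 = 81.00 d
q = ΔH / Σ(L/K) = 4.69 / 81.00 = 0.05790 m/d (same in every zone)
Zone A: v = q/n = 0.05790/0.34 = 0.1703 m/d → t_A = 517/0.1703 = 3036 d
Zone B: v = q/n = 0.05790/0.05 = 1.158 m/d → t_B = 40.9/1.158 = 35.32 d
Total t = 3036 + 35.32 = 3071 d
   = 3071 / 365 = 8.41 yr

8.41 years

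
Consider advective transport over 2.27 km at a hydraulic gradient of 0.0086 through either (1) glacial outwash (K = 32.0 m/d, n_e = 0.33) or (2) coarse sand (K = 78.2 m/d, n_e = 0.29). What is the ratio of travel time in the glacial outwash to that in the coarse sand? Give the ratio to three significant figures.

2.78

Unit 1 (glacial outwash): v = 32.0×0.0086/0.33 = 0.8339 m/d, t = 2270/0.8339 = 2722 d
Unit 2 (coarse sand): v = 78.2×0.0086/0.29 = 2.319 m/d, t = 2270/2.319 = 978.9 d
t(glacial outwash) / t(coarse sand) = 2722/978.9 = 2.78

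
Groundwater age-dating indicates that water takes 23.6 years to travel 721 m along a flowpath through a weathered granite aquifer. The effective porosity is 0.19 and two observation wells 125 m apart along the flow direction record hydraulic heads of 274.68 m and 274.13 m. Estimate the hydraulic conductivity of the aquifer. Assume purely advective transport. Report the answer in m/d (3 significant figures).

Hydraulic gradient i = (274.68 − 274.13) / 125 = 0.55 / 125 = 0.004400
t = 23.6 years = 8614 d
v = L / t = 721 / 8614 = 0.08370 m/d
K = v · n / i = 0.08370 × 0.19 / 0.004400 = 3.61 m/d

3.61 m/d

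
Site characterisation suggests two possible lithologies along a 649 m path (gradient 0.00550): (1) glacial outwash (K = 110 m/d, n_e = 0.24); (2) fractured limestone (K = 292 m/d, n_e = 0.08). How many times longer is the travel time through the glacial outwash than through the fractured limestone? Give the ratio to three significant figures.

7.96

Unit 1 (glacial outwash): v = 110×0.0055/0.24 = 2.521 m/d, t = 649/2.521 = 257.5 d
Unit 2 (fractured limestone): v = 292×0.0055/0.08 = 20.08 m/d, t = 649/20.08 = 32.33 d
t(glacial outwash) / t(fractured limestone) = 257.5/32.33 = 7.96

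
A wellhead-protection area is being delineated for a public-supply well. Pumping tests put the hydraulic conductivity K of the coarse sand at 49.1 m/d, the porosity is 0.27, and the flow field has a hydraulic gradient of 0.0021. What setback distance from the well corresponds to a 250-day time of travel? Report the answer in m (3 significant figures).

Specific discharge q = 49.1 × 0.0021 = 0.1031 m/d
v_s = q/n_e = 0.1031/0.27 = 0.3819 m/d
L = v × T = 0.3819 × 250 = 95.47 m

95.5 m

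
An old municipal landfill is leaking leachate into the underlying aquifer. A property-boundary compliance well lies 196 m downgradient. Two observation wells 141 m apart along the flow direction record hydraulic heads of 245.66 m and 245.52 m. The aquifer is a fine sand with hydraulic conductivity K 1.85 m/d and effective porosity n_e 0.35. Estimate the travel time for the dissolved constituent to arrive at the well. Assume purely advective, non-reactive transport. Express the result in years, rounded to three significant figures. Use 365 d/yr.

102 years

Hydraulic gradient i = (245.66 − 245.52) / 141 = 0.14 / 141 = 9.929e-4
Specific discharge q = 1.85 × 9.929e-4 = 0.001837 m/d
v_s = q/n_e = 0.001837/0.35 = 0.005248 m/d
t = L / v = 196 / 0.005248 = 37350 d
   = 37350 / 365 = 102 yr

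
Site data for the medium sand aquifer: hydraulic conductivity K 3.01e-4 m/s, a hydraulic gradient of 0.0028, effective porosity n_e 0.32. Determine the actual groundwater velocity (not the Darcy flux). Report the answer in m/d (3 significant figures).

0.228 m/d

K = 3.01e-4 m/s × 86400 s/d = 26.01 m/d
Specific discharge q = 26.01 × 0.0028 = 0.07282 m/d
Average linear velocity = 0.07282 / 0.32 = 0.2276 m/d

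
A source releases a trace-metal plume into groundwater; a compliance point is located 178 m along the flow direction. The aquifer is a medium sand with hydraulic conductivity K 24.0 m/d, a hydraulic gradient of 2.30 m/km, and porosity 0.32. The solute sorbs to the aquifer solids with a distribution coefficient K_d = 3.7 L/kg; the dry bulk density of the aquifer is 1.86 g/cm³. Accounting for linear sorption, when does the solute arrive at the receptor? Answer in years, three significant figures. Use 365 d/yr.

63.6 years

q = Ki = 24.0 × 0.0023 = 0.05520 m/d
v_s = q/n_e = 0.05520/0.32 = 0.1725 m/d
Retardation R = 1 + ρ_b·K_d/n = 1 + 1.86×3.7/0.32 = 22.51
Contaminant velocity v_c = v/R = 0.1725/22.51 = 0.007665 m/d
t = L/v_c = 178/0.007665 = 23220 d
   = 23220/365 = 63.6 yr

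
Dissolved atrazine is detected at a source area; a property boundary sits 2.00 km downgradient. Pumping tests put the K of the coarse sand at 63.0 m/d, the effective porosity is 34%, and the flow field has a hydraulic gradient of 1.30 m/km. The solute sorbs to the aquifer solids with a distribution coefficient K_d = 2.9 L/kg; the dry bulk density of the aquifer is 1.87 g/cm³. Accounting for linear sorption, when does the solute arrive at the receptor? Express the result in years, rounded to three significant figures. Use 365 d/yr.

Darcy flux q = K·i = 63.0 × 0.0013 = 0.08190 m/d
v = Ki/n = 63.0·0.0013/0.34 = 0.2409 m/d
Retardation R = 1 + ρ_b·K_d/n = 1 + 1.87×2.9/0.34 = 16.95
Contaminant velocity v_c = v/R = 0.2409/16.95 = 0.01421 m/d
L = 2.00 km = 2000 m
t = L/v_c = 2000/0.01421 = 140700 d
   = 140700/365 = 386 yr

386 years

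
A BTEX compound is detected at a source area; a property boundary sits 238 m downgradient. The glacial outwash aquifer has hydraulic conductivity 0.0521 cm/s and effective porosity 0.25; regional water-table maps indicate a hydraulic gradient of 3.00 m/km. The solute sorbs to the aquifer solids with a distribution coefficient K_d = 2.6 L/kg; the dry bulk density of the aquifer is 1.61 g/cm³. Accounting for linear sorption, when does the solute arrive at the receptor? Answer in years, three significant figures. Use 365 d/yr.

21.4 years

K = 0.0521 cm/s × 864 = 45.01 m/d
Darcy flux q = K·i = 45.01 × 0.0030 = 0.1350 m/d
Seepage velocity v = q / n = 0.1350 / 0.25 = 0.5402 m/d
Retardation R = 1 + ρ_b·K_d/n = 1 + 1.61×2.6/0.25 = 17.74
Contaminant velocity v_c = v/R = 0.5402/17.74 = 0.03044 m/d
t = L/v_c = 238/0.03044 = 7818 d
   = 7818/365 = 21.4 yr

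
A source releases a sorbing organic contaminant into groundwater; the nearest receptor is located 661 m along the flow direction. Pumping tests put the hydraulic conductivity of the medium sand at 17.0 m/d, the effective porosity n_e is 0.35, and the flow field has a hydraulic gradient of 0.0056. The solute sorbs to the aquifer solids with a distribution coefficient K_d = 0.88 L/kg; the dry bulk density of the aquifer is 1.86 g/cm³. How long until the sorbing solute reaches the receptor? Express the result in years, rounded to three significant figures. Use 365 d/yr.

q = Ki = 17.0 × 0.0056 = 0.09520 m/d
Average linear velocity = 0.09520 / 0.35 = 0.2720 m/d
Retardation R = 1 + ρ_b·K_d/n = 1 + 1.86×0.88/0.35 = 5.677
Contaminant velocity v_c = v/R = 0.2720/5.677 = 0.04792 m/d
t = L/v_c = 661/0.04792 = 13790 d
   = 13790/365 = 37.8 yr

37.8 years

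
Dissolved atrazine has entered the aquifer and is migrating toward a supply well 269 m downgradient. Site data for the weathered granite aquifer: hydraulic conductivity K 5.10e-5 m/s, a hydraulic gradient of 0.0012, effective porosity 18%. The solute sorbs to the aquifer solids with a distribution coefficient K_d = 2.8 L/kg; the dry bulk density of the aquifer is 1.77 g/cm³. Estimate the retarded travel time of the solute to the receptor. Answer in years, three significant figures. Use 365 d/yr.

716 years

K = 5.10e-5 m/s × 86400 s/d = 4.406 m/d
q = Ki = 4.406 × 0.0012 = 0.005288 m/d
v_s = q/n_e = 0.005288/0.18 = 0.02938 m/d
Retardation R = 1 + ρ_b·K_d/n = 1 + 1.77×2.8/0.18 = 28.53
Contaminant velocity v_c = v/R = 0.02938/28.53 = 0.001030 m/d
t = L/v_c = 269/0.001030 = 261300 d
   = 261300/365 = 716 yr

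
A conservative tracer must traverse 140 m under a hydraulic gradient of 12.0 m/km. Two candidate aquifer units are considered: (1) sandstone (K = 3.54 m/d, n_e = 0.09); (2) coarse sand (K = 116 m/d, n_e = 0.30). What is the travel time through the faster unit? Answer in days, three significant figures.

30.2 days

Unit 1 (sandstone): v = 3.54×0.012/0.09 = 0.4720 m/d, t = 140/0.4720 = 296.6 d
Unit 2 (coarse sand): v = 116×0.012/0.30 = 4.640 m/d, t = 140/4.640 = 30.17 d
Faster unit: t = 30.2 d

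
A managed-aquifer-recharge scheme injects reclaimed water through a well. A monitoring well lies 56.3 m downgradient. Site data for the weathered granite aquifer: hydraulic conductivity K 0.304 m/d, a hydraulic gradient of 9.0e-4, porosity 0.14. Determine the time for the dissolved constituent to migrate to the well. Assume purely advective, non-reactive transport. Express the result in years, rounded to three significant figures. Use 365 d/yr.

Specific discharge q = 0.304 × 9.0e-4 = 2.736e-4 m/d
v_s = q/n_e = 2.736e-4/0.14 = 0.001954 m/d
t = L / v = 56.3 / 0.001954 = 28810 d
   = 28810 / 365 = 78.9 yr

78.9 years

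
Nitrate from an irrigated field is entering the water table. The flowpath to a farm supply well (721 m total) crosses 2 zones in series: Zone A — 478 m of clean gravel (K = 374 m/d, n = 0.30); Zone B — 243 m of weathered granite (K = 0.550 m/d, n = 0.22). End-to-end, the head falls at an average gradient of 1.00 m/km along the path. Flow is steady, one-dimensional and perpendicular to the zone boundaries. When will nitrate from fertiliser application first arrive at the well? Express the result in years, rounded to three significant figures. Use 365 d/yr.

331 years

For zones in series the flux q is common to all zones; the equivalent conductivity is the harmonic (thickness-weighted) mean, K_eq = L_total / Σ(L_j/K_j).
Σ(L/K) = 478/374 + 243/0.550 = 1.278 + 441.8 = 443.1 d
K_eq = L_total / Σ(L/K) = 721 / 443.1 = 1.627 m/d
q = K_eq · i = 1.627 × 0.0010 = 0.001627 m/d (same in every zone)
Zone A: v = q/n = 0.001627/0.30 = 0.005424 m/d → t_A = 478/0.005424 = 88130 d
Zone B: v = q/n = 0.001627/0.22 = 0.007396 m/d → t_B = 243/0.007396 = 32850 d
Total t = 88130 + 32850 = 121000 d
   = 121000 / 365 = 331 yr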